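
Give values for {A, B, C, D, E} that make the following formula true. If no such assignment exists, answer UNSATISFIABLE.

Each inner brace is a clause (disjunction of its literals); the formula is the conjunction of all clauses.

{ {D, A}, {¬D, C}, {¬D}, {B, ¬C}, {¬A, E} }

A: True; B: True; C: True; D: False; E: True

From the singleton clause (¬D), D = False.
From the singleton clause (A), A = True.
From the singleton clause (E), E = True.
Try B = True.
Every clause is now satisfied; C is unconstrained.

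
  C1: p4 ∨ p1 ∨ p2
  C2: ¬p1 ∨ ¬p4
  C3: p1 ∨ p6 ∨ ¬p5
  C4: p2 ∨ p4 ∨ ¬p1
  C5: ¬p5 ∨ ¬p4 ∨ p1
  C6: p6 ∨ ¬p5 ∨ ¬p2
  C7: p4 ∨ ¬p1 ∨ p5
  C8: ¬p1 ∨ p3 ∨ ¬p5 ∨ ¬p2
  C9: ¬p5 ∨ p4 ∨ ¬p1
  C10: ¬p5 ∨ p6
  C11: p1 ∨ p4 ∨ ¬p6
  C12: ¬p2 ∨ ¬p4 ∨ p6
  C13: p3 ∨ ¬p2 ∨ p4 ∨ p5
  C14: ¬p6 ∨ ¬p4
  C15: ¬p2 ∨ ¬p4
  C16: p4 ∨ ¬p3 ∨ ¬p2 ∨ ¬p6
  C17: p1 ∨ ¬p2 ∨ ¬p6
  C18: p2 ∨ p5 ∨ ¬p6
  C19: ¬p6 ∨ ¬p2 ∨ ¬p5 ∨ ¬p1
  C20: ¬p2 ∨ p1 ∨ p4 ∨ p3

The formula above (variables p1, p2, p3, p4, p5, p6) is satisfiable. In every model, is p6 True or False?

Suppose p6 = True.
From the singleton clause (¬p4), p4 = False.
From the singleton clause (p1), p1 = True.
From the singleton clause (p2), p2 = True.
From the singleton clause (p5), p5 = True.
Now (¬p5) is unsatisfied and unit — conflict.
So every satisfying assignment has p6 = False.

False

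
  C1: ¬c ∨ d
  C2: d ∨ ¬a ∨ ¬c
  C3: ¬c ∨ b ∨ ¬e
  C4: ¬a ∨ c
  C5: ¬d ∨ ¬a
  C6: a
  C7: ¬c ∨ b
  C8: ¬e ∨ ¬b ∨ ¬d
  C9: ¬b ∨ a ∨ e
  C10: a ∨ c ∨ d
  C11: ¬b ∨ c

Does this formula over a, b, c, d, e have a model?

Unit clause (a) forces a = True.
Unit clause (c) forces c = True.
Unit clause (d) forces d = True.
That conflicts with the unit clause (¬d).
No assignment satisfies every clause.

No, unsatisfiable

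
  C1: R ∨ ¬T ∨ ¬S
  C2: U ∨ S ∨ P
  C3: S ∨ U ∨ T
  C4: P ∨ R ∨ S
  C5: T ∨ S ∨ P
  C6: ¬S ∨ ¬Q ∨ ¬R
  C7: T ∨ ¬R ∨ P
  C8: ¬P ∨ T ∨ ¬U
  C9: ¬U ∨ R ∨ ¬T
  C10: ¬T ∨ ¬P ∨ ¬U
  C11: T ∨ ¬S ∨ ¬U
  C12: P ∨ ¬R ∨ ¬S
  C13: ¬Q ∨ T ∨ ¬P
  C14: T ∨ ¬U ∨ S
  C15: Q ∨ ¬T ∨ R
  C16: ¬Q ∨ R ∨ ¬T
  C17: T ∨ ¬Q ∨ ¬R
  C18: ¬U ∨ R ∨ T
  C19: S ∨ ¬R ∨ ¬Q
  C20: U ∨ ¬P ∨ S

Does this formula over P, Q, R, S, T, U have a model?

Suppose R = True.
Suppose S = False.
The clause (¬Q) is unit, so Q = False.
Suppose U = True.
The clause (T) is unit, so T = True.
The clause (¬P) is unit, so P = False.
This assignment satisfies each clause.
A satisfying assignment: P=False,  Q=False,  R=True,  S=False,  T=True,  U=True.

Yes, satisfiable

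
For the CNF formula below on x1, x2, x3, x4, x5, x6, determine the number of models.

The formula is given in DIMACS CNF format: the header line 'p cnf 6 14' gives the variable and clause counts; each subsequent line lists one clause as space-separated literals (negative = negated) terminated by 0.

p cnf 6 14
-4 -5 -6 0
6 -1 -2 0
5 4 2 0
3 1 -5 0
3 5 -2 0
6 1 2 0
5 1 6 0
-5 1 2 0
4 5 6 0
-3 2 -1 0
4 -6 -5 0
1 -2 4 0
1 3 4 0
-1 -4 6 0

8

There are 2^6 = 64 truth assignments over (x1, x2, x3, x4, x5, x6).
Split on x5. With x5 = True, the clauses containing x5 are satisfied and ¬x5 drops from the rest; 2 of the 2^5 = 32 assignments to the other variables satisfy what remains.
With x5 = False, by the same count on the reduced clause set, 6 assignments work.
Total: 2 + 6 = 8.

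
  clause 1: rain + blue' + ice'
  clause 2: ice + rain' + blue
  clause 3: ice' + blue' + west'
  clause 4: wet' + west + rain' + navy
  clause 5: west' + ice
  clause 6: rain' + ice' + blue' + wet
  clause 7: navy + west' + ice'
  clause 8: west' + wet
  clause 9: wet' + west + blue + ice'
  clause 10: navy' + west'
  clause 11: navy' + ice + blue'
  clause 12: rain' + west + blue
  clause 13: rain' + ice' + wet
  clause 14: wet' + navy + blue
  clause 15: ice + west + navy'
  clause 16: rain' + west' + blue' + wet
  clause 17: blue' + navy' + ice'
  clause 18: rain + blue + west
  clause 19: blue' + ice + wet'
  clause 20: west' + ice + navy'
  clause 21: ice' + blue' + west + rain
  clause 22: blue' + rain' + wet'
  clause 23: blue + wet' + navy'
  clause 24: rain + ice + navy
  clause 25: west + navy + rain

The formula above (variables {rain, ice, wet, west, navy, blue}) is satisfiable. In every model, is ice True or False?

False

Suppose ice = 1.
Case rain = 1:
The clause (wet) is unit, so wet = 1.
The clause (blue') is unit, so blue = 0.
The clause (west) is unit, so west = 1.
The clause (navy) is unit, so navy = 1.
That conflicts with the unit clause (navy').
Backtrack on rain: now try rain = 0.
The clause (blue') is unit, so blue = 0.
The clause (west) is unit, so west = 1.
The clause (navy) is unit, so navy = 1.
That conflicts with the unit clause (navy').
Either choice for rain ends in contradiction.
So every satisfying assignment has ice = False.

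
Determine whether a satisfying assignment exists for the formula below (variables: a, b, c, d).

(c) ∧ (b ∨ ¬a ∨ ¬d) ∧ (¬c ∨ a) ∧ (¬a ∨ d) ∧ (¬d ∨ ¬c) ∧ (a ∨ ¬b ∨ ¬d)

From the singleton clause (c), c = True.
From the singleton clause (a), a = True.
From the singleton clause (d), d = True.
Now (¬d) is unsatisfied and unit — conflict.
No assignment satisfies every clause.

No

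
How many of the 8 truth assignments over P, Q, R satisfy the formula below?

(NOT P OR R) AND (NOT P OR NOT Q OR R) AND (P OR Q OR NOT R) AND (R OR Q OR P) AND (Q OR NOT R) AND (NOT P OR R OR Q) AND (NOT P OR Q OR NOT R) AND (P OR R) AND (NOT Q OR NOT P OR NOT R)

1

There are 2^3 = 8 truth assignments over (P, Q, R).
Check each against the 9 clauses (columns in the order P, Q, R):
  F F F  ✗ fails (R OR Q OR P)
  F F T  ✗ fails (P OR Q OR NOT R)
  F T F  ✗ fails (P OR R)
  F T T  ✓ satisfies all
  T F F  ✗ fails (NOT P OR R)
  T F T  ✗ fails (Q OR NOT R)
  T T F  ✗ fails (NOT P OR R)
  T T T  ✗ fails (NOT Q OR NOT P OR NOT R)
1 of the 8 rows is a model.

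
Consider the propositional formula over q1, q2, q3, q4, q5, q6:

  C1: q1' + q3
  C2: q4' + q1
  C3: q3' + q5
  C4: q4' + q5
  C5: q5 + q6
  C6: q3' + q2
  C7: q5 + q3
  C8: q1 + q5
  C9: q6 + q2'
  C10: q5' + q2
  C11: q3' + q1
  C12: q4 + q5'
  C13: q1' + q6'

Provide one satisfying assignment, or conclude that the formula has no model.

Try q1 = 0.
Unit clause (q4') forces q4 = 0.
Unit clause (q5) forces q5 = 1.
That conflicts with the unit clause (q5').
Backtrack on q1: now try q1 = 1.
Unit clause (q3) forces q3 = 1.
Unit clause (q5) forces q5 = 1.
Unit clause (q2) forces q2 = 1.
Unit clause (q6) forces q6 = 1.
That conflicts with the unit clause (q6').
Either choice for q1 ends in contradiction.

UNSATISFIABLE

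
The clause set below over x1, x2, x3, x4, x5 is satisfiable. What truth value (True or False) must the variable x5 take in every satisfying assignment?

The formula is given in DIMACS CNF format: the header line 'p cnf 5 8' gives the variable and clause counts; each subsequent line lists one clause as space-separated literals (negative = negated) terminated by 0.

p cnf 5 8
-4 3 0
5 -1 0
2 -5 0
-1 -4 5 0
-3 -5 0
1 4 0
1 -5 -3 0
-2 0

False

Suppose x5 = True.
The clause (x2) is unit, so x2 = True.
Now (¬x2) is unsatisfied and unit — conflict.
So every satisfying assignment has x5 = False.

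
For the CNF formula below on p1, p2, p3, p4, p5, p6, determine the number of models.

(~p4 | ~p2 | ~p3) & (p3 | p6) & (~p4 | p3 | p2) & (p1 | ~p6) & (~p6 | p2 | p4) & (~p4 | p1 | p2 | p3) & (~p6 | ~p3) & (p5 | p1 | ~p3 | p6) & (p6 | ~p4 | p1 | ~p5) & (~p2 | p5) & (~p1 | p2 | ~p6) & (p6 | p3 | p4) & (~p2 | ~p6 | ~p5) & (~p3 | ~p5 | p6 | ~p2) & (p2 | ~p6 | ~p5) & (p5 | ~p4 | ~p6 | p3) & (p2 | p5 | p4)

4

There are 2^6 = 64 truth assignments over (p1, p2, p3, p4, p5, p6).
Split on p6. With p6 = 1, the clauses containing p6 are satisfied and ~p6 drops from the rest; 0 of the 2^5 = 32 assignments to the other variables satisfy what remains.
With p6 = 0, by the same count on the reduced clause set, 4 assignments work.
Total: 0 + 4 = 4.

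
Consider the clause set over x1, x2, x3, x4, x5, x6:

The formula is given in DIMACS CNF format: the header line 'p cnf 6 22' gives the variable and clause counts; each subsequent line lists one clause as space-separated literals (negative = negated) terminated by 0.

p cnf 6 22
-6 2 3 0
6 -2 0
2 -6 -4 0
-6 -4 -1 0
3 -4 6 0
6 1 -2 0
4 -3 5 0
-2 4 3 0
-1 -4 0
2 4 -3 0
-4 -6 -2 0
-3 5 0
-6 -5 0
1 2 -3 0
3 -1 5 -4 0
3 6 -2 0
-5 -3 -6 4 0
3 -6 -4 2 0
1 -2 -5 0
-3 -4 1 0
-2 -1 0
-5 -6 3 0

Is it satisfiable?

Yes

Suppose x6 = False.
(¬x2) alone gives x2 = False.
Suppose x3 = False.
(¬x4) alone gives x4 = False.
Every clause is now satisfied; x1, x5 are unconstrained.
A satisfying assignment: x1 ↦ False,  x2 ↦ False,  x3 ↦ False,  x4 ↦ False,  x5 ↦ False,  x6 ↦ False.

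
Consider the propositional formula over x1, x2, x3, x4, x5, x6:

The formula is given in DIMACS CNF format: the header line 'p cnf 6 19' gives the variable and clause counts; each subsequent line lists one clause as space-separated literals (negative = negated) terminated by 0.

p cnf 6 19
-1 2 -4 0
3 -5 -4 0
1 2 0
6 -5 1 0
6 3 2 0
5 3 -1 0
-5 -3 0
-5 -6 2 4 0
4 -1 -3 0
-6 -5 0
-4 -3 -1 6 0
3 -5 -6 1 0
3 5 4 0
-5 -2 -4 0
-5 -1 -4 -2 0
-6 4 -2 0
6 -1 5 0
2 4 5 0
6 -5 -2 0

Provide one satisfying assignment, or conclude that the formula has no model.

Branch on x1: set x1 = True.
Branch on x2: set x2 = True.
Branch on x5: set x5 = False.
Unit clause (x3) forces x3 = True.
Unit clause (x4) forces x4 = True.
Unit clause (x6) forces x6 = True.
All clauses are satisfied.

x1: True,  x2: True,  x3: True,  x4: True,  x5: False,  x6: True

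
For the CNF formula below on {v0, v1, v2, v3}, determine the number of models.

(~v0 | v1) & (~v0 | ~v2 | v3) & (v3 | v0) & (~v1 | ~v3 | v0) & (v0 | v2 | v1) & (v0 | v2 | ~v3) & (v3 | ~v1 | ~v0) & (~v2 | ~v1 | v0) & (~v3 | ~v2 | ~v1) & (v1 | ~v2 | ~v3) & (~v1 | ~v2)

There are 2^4 = 16 truth assignments over (v0, v1, v2, v3).
Split on v1. With v1 = 1, the clauses containing v1 are satisfied and ~v1 drops from the rest; 1 of the 2^3 = 8 assignments to the other variables satisfy what remains.
With v1 = 0, by the same count on the reduced clause set, 0 assignments work.
(One model: v0=T, v1=T, v2=F, v3=T.)
Total: 1 + 0 = 1.

1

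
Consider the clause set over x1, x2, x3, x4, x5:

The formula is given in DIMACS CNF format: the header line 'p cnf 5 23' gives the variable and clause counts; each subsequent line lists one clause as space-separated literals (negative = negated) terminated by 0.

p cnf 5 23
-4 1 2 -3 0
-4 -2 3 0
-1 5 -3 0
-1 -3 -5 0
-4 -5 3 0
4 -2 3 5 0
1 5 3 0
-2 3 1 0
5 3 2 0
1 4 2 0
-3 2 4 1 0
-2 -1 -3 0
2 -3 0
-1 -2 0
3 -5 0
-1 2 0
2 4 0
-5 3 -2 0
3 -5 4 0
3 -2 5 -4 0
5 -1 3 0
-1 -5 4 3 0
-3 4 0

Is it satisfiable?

Yes

Try x2 = True.
The clause (¬x1) is unit, so x1 = False.
The clause (x3) is unit, so x3 = True.
The clause (x4) is unit, so x4 = True.
All clauses hold; x5 can take either value.
A satisfying assignment: x1=False,  x2=True,  x3=True,  x4=True,  x5=False.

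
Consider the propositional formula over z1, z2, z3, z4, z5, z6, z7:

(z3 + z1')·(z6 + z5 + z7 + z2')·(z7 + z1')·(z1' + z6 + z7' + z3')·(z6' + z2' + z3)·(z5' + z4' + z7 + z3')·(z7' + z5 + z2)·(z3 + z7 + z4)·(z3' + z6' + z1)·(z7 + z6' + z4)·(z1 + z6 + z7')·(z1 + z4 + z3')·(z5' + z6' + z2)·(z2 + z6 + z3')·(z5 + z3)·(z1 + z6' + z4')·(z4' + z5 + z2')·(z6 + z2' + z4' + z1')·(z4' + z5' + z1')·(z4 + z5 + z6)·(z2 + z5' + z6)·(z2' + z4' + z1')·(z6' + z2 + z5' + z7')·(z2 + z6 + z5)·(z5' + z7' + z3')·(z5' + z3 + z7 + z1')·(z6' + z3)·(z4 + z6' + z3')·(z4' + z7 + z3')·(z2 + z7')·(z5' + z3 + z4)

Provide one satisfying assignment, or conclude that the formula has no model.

z1: 0, z2: 1, z3: 0, z4: 1, z5: 1, z6: 0, z7: 0

Case z3 = 0:
Unit clause (z1') forces z1 = 0.
Unit clause (z5) forces z5 = 1.
Unit clause (z6') forces z6 = 0.
Unit clause (z7') forces z7 = 0.
Unit clause (z4) forces z4 = 1.
Unit clause (z2) forces z2 = 1.
All clauses are satisfied.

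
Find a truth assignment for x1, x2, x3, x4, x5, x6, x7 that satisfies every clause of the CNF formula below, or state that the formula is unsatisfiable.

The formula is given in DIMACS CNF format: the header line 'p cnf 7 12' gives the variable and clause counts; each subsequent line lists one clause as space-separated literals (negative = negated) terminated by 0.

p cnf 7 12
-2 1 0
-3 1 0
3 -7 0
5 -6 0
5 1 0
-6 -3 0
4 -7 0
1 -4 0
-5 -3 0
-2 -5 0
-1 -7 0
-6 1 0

x1 ↦ True,  x2 ↦ True,  x3 ↦ True,  x4 ↦ True,  x5 ↦ False,  x6 ↦ False,  x7 ↦ False

Suppose x2 = True.
The clause (x1) is unit, so x1 = True.
The clause (¬x5) is unit, so x5 = False.
The clause (¬x6) is unit, so x6 = False.
The clause (¬x7) is unit, so x7 = False.
All clauses hold; x3, x4 can take either value.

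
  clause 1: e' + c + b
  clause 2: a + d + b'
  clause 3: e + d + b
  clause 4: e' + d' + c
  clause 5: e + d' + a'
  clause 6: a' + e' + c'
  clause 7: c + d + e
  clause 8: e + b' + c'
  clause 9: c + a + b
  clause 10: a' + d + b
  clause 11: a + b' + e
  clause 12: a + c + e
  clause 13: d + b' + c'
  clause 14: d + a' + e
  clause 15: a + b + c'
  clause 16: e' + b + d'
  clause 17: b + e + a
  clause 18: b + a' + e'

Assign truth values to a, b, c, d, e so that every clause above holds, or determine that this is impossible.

a=1,  b=1,  c=0,  d=0,  e=1

Suppose e = 1.
Suppose c = 0.
From the singleton clause (b), b = 1.
From the singleton clause (d'), d = 0.
From the singleton clause (a), a = 1.
Every clause now holds.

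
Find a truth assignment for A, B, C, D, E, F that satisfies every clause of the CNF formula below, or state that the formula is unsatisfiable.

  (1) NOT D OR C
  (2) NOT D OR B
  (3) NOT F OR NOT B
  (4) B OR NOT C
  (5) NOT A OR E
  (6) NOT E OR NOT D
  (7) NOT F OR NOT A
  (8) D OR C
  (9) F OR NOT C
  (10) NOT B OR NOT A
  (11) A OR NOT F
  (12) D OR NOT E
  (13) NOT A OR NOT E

Suppose D = false.
From the singleton clause (C), C = true.
From the singleton clause (B), B = true.
From the singleton clause (NOT F), F = false.
That conflicts with the unit clause (F).
So D must be the other value — set D = true.
From the singleton clause (C), C = true.
From the singleton clause (B), B = true.
From the singleton clause (NOT F), F = false.
That conflicts with the unit clause (F).
Either choice for D ends in contradiction.

UNSATISFIABLE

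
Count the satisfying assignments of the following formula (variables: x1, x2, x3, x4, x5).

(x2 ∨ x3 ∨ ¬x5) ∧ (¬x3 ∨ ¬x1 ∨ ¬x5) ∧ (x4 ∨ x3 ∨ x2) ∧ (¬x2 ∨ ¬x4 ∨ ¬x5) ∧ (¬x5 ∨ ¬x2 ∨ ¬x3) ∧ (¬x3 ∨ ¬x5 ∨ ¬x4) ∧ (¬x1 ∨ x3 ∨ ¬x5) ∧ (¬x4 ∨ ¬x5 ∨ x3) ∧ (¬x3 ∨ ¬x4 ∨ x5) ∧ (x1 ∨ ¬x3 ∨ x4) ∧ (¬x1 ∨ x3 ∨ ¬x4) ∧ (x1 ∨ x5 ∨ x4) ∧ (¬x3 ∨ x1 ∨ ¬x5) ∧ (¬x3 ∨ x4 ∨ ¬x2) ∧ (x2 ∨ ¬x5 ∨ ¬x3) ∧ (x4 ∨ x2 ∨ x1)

There are 2^5 = 32 truth assignments over (x1, x2, x3, x4, x5).
Split on x3. With x3 = True, the clauses containing x3 are satisfied and ¬x3 drops from the rest; 1 of the 2^4 = 16 assignments to the other variables satisfy what remains.
With x3 = False, by the same count on the reduced clause set, 4 assignments work.
Total: 1 + 4 = 5.

5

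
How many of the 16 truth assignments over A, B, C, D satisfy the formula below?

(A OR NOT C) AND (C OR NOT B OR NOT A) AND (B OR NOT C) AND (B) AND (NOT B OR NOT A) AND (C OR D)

There are 2^4 = 16 truth assignments over (A, B, C, D).
Check each against the 6 clauses (columns in the order A, B, C, D):
  F F F F  ✗ fails (B)
  F F F T  ✗ fails (B)
  F F T F  ✗ fails (A OR NOT C)
  F F T T  ✗ fails (A OR NOT C)
  F T F F  ✗ fails (C OR D)
  F T F T  ✓ satisfies all
  F T T F  ✗ fails (A OR NOT C)
  F T T T  ✗ fails (A OR NOT C)
  T F F F  ✗ fails (B)
  T F F T  ✗ fails (B)
  T F T F  ✗ fails (B OR NOT C)
  T F T T  ✗ fails (B OR NOT C)
  T T F F  ✗ fails (C OR NOT B OR NOT A)
  T T F T  ✗ fails (C OR NOT B OR NOT A)
  T T T F  ✗ fails (NOT B OR NOT A)
  T T T T  ✗ fails (NOT B OR NOT A)
1 of the 16 rows is a model.

1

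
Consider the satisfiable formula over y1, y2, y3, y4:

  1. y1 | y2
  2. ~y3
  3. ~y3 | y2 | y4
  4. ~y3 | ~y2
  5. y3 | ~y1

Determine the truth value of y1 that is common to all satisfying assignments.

Suppose y1 = 1.
The clause (~y3) is unit, so y3 = 0.
That conflicts with the unit clause (y3).
So every satisfying assignment has y1 = False.

False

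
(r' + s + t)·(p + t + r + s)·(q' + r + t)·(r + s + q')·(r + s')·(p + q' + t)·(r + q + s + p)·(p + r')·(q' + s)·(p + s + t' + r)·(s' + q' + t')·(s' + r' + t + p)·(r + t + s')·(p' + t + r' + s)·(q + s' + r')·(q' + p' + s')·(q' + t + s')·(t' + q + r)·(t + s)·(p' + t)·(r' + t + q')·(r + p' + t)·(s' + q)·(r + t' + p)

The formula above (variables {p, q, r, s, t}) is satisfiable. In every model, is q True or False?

False

Suppose q = 1.
Unit clause (s) forces s = 1.
Unit clause (r) forces r = 1.
Unit clause (p) forces p = 1.
But (p') is also a unit clause — contradiction.
So every satisfying assignment has q = False.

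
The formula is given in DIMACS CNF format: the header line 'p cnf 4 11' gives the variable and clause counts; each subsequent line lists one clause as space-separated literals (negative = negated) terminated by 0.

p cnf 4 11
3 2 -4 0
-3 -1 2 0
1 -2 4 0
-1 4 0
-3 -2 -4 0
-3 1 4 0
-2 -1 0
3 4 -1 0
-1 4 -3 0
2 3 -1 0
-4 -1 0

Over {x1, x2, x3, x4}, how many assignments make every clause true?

There are 2^4 = 16 truth assignments over (x1, x2, x3, x4).
Split on x2. With x2 = True, the clauses containing x2 are satisfied and ¬x2 drops from the rest; 1 of the 2^3 = 8 assignments to the other variables satisfy what remains.
With x2 = False, by the same count on the reduced clause set, 2 assignments work.
(One model: x1=F, x2=F, x3=F, x4=F.)
Total: 1 + 2 = 3.

3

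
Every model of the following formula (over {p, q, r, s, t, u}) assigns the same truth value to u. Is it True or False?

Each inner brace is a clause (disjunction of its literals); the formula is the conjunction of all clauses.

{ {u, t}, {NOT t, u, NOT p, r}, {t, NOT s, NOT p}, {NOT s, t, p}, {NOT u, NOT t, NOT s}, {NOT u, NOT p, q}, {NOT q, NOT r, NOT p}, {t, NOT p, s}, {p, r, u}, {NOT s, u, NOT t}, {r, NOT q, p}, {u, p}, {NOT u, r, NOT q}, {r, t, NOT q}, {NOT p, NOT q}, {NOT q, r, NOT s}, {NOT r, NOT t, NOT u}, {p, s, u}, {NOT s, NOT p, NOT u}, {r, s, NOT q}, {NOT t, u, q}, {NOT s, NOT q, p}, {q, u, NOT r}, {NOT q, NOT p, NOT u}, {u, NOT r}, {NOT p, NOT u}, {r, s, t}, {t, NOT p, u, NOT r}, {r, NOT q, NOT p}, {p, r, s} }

True

Suppose u = false.
(t) alone gives t = true.
(NOT s) alone gives s = false.
(p) alone gives p = true.
(r) alone gives r = true.
But (NOT r) is also a unit clause — contradiction.
So every satisfying assignment has u = True.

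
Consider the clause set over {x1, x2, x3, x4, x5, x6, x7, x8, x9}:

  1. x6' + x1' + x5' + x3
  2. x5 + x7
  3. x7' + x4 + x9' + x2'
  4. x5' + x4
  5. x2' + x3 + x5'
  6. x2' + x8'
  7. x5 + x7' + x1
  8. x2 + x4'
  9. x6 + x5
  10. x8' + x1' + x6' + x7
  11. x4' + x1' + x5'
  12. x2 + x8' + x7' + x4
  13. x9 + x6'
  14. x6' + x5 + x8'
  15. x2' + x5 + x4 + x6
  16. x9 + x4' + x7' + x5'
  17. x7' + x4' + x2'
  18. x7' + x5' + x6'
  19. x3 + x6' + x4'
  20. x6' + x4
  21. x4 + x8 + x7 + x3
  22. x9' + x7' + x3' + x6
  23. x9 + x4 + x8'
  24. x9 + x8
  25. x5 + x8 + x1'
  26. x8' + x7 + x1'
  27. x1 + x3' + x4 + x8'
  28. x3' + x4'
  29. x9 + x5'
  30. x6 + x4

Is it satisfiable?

Unsatisfiable

Try x5 = 1.
From the singleton clause (x4), x4 = 1.
From the singleton clause (x2), x2 = 1.
From the singleton clause (x3), x3 = 1.
But (x3') is also a unit clause — contradiction.
Backtrack on x5: now try x5 = 0.
From the singleton clause (x7), x7 = 1.
From the singleton clause (x1), x1 = 1.
From the singleton clause (x6), x6 = 1.
From the singleton clause (x9), x9 = 1.
From the singleton clause (x8'), x8 = 0.
But (x8) is also a unit clause — contradiction.
Both values of x5 lead to a conflict.
No assignment satisfies every clause.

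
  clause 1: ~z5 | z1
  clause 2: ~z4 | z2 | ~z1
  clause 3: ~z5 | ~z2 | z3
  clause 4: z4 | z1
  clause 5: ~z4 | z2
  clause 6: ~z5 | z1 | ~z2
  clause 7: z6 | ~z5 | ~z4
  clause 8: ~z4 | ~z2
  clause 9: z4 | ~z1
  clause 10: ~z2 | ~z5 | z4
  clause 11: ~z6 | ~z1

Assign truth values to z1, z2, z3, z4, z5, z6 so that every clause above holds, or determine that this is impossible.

UNSATISFIABLE

Branch on z5: set z5 = 0.
Branch on z4: set z4 = 1.
(z2) alone gives z2 = 1.
Now (~z2) is unsatisfied and unit — conflict.
Backtrack on z4: now try z4 = 0.
(z1) alone gives z1 = 1.
Now (~z1) is unsatisfied and unit — conflict.
Neither z4 = 1 nor z4 = 0 works.
Backtrack on z5: now try z5 = 1.
(z1) alone gives z1 = 1.
(z4) alone gives z4 = 1.
(z2) alone gives z2 = 1.
Now (~z2) is unsatisfied and unit — conflict.
Neither z5 = 1 nor z5 = 0 works.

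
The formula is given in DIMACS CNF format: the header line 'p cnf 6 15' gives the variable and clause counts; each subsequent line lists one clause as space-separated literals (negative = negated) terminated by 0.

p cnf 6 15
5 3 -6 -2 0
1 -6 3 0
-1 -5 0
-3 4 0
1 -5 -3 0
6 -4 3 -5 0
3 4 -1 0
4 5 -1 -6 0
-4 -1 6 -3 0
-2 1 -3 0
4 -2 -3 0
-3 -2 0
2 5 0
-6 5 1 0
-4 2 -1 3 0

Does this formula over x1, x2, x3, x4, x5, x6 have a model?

Yes, satisfiable

Case x1 = False:
Case x6 = False:
Case x3 = False:
Case x4 = False:
Case x2 = True:
Every clause is now satisfied; x5 is unconstrained.
A satisfying assignment: x1 ↦ False,  x2 ↦ True,  x3 ↦ False,  x4 ↦ False,  x5 ↦ True,  x6 ↦ False.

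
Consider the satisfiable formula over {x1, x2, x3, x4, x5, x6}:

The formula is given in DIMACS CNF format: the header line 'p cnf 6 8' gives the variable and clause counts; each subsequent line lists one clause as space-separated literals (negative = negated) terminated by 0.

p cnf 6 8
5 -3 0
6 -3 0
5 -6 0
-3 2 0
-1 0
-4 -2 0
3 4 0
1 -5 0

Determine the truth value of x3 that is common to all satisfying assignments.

Suppose x3 = True.
(x5) alone gives x5 = True.
(x6) alone gives x6 = True.
(x2) alone gives x2 = True.
(¬x1) alone gives x1 = False.
That conflicts with the unit clause (x1).
So every satisfying assignment has x3 = False.

False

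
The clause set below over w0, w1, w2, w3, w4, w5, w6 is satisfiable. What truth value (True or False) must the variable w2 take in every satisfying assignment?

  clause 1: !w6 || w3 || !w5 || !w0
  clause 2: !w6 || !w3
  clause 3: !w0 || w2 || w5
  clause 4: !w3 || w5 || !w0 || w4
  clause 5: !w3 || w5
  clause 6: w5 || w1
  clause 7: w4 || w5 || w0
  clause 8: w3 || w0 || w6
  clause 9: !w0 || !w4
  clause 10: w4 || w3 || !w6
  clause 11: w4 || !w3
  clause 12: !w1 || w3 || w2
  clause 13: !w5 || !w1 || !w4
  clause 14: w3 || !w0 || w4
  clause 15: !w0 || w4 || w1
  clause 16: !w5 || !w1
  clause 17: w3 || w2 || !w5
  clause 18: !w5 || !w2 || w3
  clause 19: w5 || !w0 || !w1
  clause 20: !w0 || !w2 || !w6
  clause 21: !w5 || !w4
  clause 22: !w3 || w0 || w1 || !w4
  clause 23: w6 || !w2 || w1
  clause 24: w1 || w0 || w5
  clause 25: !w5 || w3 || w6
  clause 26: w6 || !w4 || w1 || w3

True

Suppose w2 = false.
Branch on w6: set w6 = false.
Branch on w0: set w0 = false.
(w3) alone gives w3 = true.
(w5) alone gives w5 = true.
(w4) alone gives w4 = true.
But (!w4) is also a unit clause — contradiction.
So w0 must be the other value — set w0 = true.
(w5) alone gives w5 = true.
(!w4) alone gives w4 = false.
(!w3) alone gives w3 = false.
But (w3) is also a unit clause — contradiction.
Either choice for w0 ends in contradiction.
So w6 must be the other value — set w6 = true.
(!w3) alone gives w3 = false.
(w4) alone gives w4 = true.
(!w0) alone gives w0 = false.
(!w1) alone gives w1 = false.
(w5) alone gives w5 = true.
But (!w5) is also a unit clause — contradiction.
Either choice for w6 ends in contradiction.
So every satisfying assignment has w2 = True.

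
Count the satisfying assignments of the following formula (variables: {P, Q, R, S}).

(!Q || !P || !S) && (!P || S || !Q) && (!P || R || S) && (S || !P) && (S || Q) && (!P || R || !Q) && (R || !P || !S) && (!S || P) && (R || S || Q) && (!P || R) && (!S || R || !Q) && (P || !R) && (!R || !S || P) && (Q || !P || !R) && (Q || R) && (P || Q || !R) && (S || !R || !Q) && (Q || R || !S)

There are 2^4 = 16 truth assignments over (P, Q, R, S).
Check each against the 18 clauses (columns in the order P, Q, R, S):
  F F F F  ✗ fails (S || Q)
  F F F T  ✗ fails (!S || P)
  F F T F  ✗ fails (S || Q)
  F F T T  ✗ fails (!S || P)
  F T F F  ✓ satisfies all
  F T F T  ✗ fails (!S || P)
  F T T F  ✗ fails (P || !R)
  F T T T  ✗ fails (!S || P)
  T F F F  ✗ fails (!P || R || S)
  T F F T  ✗ fails (R || !P || !S)
  T F T F  ✗ fails (S || !P)
  T F T T  ✗ fails (Q || !P || !R)
  T T F F  ✗ fails (!P || S || !Q)
  T T F T  ✗ fails (!Q || !P || !S)
  T T T F  ✗ fails (!P || S || !Q)
  T T T T  ✗ fails (!Q || !P || !S)
1 of the 16 rows is a model.

1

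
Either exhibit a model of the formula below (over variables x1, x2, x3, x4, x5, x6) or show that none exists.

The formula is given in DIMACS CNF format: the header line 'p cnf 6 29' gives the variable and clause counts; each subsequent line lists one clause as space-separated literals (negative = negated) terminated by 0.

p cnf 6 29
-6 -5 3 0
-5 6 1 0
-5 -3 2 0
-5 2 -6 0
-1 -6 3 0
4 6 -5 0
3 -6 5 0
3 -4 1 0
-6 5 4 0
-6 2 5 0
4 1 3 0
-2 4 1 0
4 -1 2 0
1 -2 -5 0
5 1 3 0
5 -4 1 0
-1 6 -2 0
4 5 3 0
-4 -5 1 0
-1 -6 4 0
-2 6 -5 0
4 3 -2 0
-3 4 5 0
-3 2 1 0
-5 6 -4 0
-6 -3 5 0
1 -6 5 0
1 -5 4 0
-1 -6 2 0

Suppose x6 = True.
Suppose x5 = True.
The clause (x3) is unit, so x3 = True.
The clause (x2) is unit, so x2 = True.
The clause (x1) is unit, so x1 = True.
The clause (x4) is unit, so x4 = True.
All clauses are satisfied.

x1: True, x2: True, x3: True, x4: True, x5: True, x6: True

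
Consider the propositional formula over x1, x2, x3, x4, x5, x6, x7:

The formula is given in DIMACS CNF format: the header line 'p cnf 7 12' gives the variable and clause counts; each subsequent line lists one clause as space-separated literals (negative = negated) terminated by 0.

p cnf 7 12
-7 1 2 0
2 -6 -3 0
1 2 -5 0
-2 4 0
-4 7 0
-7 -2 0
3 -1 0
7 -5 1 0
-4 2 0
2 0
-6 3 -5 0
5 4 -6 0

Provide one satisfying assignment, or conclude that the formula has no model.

Unit clause (x2) forces x2 = True.
Unit clause (x4) forces x4 = True.
Unit clause (x7) forces x7 = True.
That conflicts with the unit clause (¬x7).

UNSATISFIABLE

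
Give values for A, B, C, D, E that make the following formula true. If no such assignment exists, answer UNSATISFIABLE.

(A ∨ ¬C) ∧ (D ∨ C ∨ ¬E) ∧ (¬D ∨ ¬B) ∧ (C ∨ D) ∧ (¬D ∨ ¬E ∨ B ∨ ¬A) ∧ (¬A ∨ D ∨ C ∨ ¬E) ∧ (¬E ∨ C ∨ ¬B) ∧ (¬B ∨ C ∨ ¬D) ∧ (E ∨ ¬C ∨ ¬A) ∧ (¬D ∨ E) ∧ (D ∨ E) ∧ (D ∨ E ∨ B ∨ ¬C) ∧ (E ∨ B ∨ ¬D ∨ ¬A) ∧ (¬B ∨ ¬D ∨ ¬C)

A=False; B=False; C=False; D=True; E=True

Suppose A = False.
Unit clause (¬C) forces C = False.
Unit clause (D) forces D = True.
Unit clause (¬B) forces B = False.
Unit clause (E) forces E = True.
Every clause now holds.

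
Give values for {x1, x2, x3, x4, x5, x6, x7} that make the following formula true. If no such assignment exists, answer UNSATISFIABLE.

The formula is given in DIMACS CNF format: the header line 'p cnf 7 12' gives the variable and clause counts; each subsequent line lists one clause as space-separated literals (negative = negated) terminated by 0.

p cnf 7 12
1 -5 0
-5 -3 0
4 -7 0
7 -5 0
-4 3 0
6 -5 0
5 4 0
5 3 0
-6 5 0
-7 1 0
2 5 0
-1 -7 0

x1=True, x2=True, x3=True, x4=True, x5=False, x6=False, x7=False

Branch on x1: set x1 = True.
The clause (¬x7) is unit, so x7 = False.
The clause (¬x5) is unit, so x5 = False.
The clause (x4) is unit, so x4 = True.
The clause (x3) is unit, so x3 = True.
The clause (¬x6) is unit, so x6 = False.
The clause (x2) is unit, so x2 = True.
All clauses are satisfied.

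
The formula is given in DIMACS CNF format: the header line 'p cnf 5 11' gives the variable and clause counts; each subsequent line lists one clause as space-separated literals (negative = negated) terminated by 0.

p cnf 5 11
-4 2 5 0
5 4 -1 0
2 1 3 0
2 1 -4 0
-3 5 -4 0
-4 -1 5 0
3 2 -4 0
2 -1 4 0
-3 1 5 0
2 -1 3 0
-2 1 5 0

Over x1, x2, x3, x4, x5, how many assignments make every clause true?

There are 2^5 = 32 truth assignments over (x1, x2, x3, x4, x5).
Split on x4. With x4 = True, the clauses containing x4 are satisfied and ¬x4 drops from the rest; 5 of the 2^4 = 16 assignments to the other variables satisfy what remains.
With x4 = False, by the same count on the reduced clause set, 5 assignments work.
Total: 5 + 5 = 10.

10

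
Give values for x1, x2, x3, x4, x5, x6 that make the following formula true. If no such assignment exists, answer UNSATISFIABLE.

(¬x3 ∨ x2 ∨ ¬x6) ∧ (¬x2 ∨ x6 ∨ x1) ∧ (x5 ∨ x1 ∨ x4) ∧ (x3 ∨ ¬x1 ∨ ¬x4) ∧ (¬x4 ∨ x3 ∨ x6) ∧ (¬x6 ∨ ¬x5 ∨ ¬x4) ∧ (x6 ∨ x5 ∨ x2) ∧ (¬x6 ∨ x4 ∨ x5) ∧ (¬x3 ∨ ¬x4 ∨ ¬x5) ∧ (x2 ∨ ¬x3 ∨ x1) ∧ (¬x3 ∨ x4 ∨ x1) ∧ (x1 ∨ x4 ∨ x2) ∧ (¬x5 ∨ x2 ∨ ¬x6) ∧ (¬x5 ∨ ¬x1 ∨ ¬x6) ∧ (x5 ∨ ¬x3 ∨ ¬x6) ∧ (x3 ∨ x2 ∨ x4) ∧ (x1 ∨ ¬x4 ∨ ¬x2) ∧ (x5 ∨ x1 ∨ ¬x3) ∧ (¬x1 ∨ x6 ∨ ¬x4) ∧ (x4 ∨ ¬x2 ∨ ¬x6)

x1 ↦ True,  x2 ↦ True,  x3 ↦ True,  x4 ↦ False,  x5 ↦ False,  x6 ↦ False

Case x3 = True:
Case x2 = True:
Case x6 = False:
From the singleton clause (x1), x1 = True.
From the singleton clause (¬x4), x4 = False.
All clauses hold; x5 can take either value.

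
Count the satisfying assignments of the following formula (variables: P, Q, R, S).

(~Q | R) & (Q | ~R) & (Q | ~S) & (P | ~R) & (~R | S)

There are 2^4 = 16 truth assignments over (P, Q, R, S).
Check each against the 5 clauses (columns in the order P, Q, R, S):
  F F F F  ✓ satisfies all
  F F F T  ✗ fails (Q | ~S)
  F F T F  ✗ fails (Q | ~R)
  F F T T  ✗ fails (Q | ~R)
  F T F F  ✗ fails (~Q | R)
  F T F T  ✗ fails (~Q | R)
  F T T F  ✗ fails (P | ~R)
  F T T T  ✗ fails (P | ~R)
  T F F F  ✓ satisfies all
  T F F T  ✗ fails (Q | ~S)
  T F T F  ✗ fails (Q | ~R)
  T F T T  ✗ fails (Q | ~R)
  T T F F  ✗ fails (~Q | R)
  T T F T  ✗ fails (~Q | R)
  T T T F  ✗ fails (~R | S)
  T T T T  ✓ satisfies all
3 of the 16 rows are models.

3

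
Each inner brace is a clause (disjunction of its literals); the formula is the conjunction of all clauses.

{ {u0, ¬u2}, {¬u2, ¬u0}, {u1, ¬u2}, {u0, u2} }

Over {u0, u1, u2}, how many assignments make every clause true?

There are 2^3 = 8 truth assignments over (u0, u1, u2).
Check each against the 4 clauses (columns in the order u0, u1, u2):
  F F F  ✗ fails (u0 ∨ u2)
  F F T  ✗ fails (u0 ∨ ¬u2)
  F T F  ✗ fails (u0 ∨ u2)
  F T T  ✗ fails (u0 ∨ ¬u2)
  T F F  ✓ satisfies all
  T F T  ✗ fails (¬u2 ∨ ¬u0)
  T T F  ✓ satisfies all
  T T T  ✗ fails (¬u2 ∨ ¬u0)
2 of the 8 rows are models.

2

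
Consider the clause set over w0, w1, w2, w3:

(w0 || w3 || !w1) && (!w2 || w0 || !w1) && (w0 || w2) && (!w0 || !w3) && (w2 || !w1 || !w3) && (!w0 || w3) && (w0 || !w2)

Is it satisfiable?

Unsatisfiable

Suppose w0 = true.
(!w3) alone gives w3 = false.
But (w3) is also a unit clause — contradiction.
So w0 must be the other value — set w0 = false.
(w2) alone gives w2 = true.
But (!w2) is also a unit clause — contradiction.
Both values of w0 lead to a conflict.
No assignment satisfies every clause.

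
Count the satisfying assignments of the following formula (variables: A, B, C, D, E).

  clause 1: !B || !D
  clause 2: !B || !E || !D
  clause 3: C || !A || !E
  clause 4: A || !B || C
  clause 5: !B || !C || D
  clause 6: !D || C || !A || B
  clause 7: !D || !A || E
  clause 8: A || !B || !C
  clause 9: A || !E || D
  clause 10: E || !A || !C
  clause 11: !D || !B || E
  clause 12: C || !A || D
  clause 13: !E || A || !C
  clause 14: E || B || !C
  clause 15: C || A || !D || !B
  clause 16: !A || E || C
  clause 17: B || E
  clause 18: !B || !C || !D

There are 2^5 = 32 truth assignments over (A, B, C, D, E).
Split on A. With A = true, the clauses containing A are satisfied and !A drops from the rest; 2 of the 2^4 = 16 assignments to the other variables satisfy what remains.
With A = false, by the same count on the reduced clause set, 1 assignment works.
Total: 2 + 1 = 3.

3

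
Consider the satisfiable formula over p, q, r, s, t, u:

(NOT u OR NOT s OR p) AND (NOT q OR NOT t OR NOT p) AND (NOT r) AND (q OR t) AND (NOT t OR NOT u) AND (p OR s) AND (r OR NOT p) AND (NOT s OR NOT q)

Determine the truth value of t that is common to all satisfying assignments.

True

Suppose t = false.
From the singleton clause (NOT r), r = false.
From the singleton clause (q), q = true.
From the singleton clause (NOT p), p = false.
From the singleton clause (s), s = true.
Now (NOT s) is unsatisfied and unit — conflict.
So every satisfying assignment has t = True.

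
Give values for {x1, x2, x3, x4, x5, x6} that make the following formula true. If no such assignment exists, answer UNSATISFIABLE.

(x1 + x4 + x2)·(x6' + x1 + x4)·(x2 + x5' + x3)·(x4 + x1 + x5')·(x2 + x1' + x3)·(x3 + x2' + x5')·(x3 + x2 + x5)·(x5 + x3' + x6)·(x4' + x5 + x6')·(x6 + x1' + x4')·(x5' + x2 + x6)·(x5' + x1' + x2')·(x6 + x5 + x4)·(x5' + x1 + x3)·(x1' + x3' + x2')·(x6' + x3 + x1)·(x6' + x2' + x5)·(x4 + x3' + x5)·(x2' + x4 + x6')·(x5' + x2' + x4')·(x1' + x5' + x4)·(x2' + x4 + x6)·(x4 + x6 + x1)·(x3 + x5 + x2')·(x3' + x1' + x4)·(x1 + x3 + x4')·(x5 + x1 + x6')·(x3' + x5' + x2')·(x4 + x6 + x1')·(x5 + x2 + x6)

x1: 0; x2: 0; x3: 1; x4: 1; x5: 1; x6: 1

Try x1 = 0.
Try x4 = 1.
From the singleton clause (x3), x3 = 1.
Try x5 = 1.
From the singleton clause (x2'), x2 = 0.
From the singleton clause (x6), x6 = 1.
This assignment satisfies each clause.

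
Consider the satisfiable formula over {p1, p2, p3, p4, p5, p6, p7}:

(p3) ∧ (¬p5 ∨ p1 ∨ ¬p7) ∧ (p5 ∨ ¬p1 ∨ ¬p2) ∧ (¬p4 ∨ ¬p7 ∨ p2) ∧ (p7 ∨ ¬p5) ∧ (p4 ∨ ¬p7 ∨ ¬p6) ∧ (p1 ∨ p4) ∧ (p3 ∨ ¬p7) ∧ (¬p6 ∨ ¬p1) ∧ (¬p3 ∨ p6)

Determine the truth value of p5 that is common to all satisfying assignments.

False

Suppose p5 = True.
The clause (p3) is unit, so p3 = True.
The clause (p7) is unit, so p7 = True.
The clause (p1) is unit, so p1 = True.
The clause (¬p6) is unit, so p6 = False.
Now (p6) is unsatisfied and unit — conflict.
So every satisfying assignment has p5 = False.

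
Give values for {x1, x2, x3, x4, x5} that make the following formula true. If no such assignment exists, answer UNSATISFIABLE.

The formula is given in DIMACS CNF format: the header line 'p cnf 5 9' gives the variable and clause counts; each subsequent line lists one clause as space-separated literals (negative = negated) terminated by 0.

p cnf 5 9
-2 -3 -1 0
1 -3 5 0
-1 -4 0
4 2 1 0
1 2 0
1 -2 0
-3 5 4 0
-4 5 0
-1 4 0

UNSATISFIABLE

Branch on x1: set x1 = False.
(x2) alone gives x2 = True.
That conflicts with the unit clause (¬x2).
Backtrack on x1: now try x1 = True.
(¬x4) alone gives x4 = False.
That conflicts with the unit clause (x4).
Either choice for x1 ends in contradiction.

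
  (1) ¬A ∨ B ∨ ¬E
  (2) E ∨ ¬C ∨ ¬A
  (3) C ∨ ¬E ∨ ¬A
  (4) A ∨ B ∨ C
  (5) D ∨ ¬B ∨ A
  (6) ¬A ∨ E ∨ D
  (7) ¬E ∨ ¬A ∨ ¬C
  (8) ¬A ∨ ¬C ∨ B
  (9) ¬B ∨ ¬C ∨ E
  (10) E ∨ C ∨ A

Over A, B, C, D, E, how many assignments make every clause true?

8

There are 2^5 = 32 truth assignments over (A, B, C, D, E).
Split on B. With B = True, the clauses containing B are satisfied and ¬B drops from the rest; 3 of the 2^4 = 16 assignments to the other variables satisfy what remains.
With B = False, by the same count on the reduced clause set, 5 assignments work.
(One model: A=F, B=F, C=T, D=F, E=F.)
Total: 3 + 5 = 8.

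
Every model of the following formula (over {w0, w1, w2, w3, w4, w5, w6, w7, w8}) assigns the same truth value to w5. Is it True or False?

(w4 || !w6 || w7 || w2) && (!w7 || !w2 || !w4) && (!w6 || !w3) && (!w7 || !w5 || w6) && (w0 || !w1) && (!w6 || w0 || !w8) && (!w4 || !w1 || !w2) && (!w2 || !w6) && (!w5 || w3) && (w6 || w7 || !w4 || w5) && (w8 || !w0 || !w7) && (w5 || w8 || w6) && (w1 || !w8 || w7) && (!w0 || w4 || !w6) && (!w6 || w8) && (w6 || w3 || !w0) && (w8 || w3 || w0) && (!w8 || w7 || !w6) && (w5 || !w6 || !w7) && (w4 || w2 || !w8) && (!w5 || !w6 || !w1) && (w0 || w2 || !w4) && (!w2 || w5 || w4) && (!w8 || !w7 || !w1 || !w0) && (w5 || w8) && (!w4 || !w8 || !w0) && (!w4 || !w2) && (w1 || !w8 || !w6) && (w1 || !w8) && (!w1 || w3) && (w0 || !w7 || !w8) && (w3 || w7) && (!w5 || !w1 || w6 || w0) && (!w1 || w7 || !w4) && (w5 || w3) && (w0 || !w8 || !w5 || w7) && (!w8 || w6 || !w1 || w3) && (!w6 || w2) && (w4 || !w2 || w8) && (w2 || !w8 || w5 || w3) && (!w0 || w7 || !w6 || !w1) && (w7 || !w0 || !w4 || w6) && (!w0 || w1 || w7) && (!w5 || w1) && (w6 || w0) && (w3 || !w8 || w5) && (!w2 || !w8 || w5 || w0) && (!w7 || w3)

Suppose w5 = false.
(w8) alone gives w8 = true.
(w1) alone gives w1 = true.
(w0) alone gives w0 = true.
(!w7) alone gives w7 = false.
(!w6) alone gives w6 = false.
(!w4) alone gives w4 = false.
(w3) alone gives w3 = true.
(w2) alone gives w2 = true.
Now (!w2) is unsatisfied and unit — conflict.
So every satisfying assignment has w5 = True.

True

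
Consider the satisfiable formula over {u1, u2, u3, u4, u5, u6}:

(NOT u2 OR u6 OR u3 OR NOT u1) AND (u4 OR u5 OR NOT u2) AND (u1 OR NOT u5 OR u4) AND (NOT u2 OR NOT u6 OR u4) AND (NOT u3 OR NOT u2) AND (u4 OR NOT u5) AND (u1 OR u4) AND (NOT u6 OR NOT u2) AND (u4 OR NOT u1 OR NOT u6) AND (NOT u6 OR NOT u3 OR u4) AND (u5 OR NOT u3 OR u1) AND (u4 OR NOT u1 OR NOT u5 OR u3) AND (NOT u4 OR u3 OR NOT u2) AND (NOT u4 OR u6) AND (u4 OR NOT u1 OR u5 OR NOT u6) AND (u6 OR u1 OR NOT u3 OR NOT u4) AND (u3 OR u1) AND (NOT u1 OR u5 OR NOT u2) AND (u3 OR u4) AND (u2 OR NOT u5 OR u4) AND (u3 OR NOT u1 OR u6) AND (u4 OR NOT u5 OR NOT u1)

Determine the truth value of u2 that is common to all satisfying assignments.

Suppose u2 = true.
From the singleton clause (NOT u3), u3 = false.
From the singleton clause (NOT u6), u6 = false.
From the singleton clause (NOT u1), u1 = false.
Now (u1) is unsatisfied and unit — conflict.
So every satisfying assignment has u2 = False.

False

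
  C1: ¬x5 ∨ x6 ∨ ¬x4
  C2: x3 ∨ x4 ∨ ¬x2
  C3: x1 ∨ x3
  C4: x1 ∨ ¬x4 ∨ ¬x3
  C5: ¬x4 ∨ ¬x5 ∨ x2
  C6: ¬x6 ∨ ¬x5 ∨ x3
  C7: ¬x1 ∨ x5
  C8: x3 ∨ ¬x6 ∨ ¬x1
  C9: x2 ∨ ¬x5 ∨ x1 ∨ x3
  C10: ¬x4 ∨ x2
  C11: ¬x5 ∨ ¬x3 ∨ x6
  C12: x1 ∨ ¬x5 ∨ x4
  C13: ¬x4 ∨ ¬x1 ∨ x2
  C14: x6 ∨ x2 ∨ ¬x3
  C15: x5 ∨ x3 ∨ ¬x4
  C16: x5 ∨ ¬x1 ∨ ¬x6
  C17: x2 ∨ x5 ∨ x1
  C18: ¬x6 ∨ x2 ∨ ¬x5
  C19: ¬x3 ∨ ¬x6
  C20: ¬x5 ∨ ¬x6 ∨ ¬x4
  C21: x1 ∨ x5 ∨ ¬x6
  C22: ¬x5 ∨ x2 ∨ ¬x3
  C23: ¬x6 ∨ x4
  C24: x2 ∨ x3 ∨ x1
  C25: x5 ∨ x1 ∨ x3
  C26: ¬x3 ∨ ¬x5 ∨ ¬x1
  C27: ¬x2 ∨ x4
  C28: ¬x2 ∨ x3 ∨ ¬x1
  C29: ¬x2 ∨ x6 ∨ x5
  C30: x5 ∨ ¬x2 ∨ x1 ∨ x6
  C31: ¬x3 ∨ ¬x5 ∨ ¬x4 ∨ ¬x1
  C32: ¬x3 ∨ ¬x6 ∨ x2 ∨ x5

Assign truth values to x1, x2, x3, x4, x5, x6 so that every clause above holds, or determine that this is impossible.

Try x1 = True.
The clause (x5) is unit, so x5 = True.
The clause (¬x3) is unit, so x3 = False.
The clause (¬x6) is unit, so x6 = False.
The clause (¬x4) is unit, so x4 = False.
The clause (¬x2) is unit, so x2 = False.
Every clause now holds.

x1 ↦ True; x2 ↦ False; x3 ↦ False; x4 ↦ False; x5 ↦ True; x6 ↦ False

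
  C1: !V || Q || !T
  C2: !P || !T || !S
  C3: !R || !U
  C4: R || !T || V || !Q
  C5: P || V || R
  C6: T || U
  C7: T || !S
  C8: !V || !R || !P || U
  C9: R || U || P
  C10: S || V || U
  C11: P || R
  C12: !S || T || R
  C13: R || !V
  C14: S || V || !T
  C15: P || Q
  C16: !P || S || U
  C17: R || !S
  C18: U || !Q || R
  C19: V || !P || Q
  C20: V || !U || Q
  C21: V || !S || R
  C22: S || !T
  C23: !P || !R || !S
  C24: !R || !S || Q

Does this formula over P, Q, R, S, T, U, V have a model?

Yes

Try R = true.
(!U) alone gives U = false.
(T) alone gives T = true.
(S) alone gives S = true.
(!P) alone gives P = false.
(Q) alone gives Q = true.
All clauses hold; V can take either value.
A satisfying assignment: P=false,  Q=true,  R=true,  S=true,  T=true,  U=false,  V=true.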